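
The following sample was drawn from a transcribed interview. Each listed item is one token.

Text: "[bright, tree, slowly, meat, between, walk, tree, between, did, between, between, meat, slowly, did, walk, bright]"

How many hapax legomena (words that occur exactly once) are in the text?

Frequencies: between:4, bright:2, tree:2, slowly:2, meat:2, walk:2, did:2
Hapax (freq=1): (none)

0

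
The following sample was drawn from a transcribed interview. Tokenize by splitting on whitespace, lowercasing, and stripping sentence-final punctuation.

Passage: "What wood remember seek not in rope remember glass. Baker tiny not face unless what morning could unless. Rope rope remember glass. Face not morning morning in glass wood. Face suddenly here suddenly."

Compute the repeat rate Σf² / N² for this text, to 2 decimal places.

Frequencies: remember:3, not:3, rope:3, glass:3, face:3, morning:3, what:2, wood:2, in:2, unless:2, suddenly:2, seek:1, baker:1, tiny:1, could:1, here:1
Σf² = 79; N² = 1089
Repeat rate = 79 / 1089 = 0.07

0.07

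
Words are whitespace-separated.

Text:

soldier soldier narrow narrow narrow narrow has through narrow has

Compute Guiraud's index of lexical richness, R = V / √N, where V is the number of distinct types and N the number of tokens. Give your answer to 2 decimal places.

1.26

N = 10, V = 4.
√N = 3.162278
R = 4 / 3.162278 = 1.26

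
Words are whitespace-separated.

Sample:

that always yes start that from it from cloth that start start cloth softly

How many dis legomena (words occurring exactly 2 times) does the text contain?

2

Frequencies: that:3, start:3, from:2, cloth:2, always:1, yes:1, it:1, softly:1
Words with frequency 2: cloth, from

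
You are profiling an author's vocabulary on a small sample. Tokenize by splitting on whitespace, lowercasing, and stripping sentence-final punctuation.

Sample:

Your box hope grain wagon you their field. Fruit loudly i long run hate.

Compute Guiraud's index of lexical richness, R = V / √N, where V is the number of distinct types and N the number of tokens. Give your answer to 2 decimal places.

3.74

N = 14, V = 14.
√N = 3.741657
R = 14 / 3.741657 = 3.74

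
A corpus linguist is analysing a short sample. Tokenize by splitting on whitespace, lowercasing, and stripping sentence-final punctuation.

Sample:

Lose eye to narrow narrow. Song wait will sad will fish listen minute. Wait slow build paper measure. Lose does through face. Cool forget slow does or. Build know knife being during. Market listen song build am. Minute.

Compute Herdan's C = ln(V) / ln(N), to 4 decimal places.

0.9061

N = 38, V = 27.
ln(V) = 3.295837, ln(N) = 3.637586
C = 3.295837 / 3.637586 = 0.9061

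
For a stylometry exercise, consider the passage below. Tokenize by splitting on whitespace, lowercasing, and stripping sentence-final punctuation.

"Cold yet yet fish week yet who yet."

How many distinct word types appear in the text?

Distinct types: {cold, fish, week, who, yet}
V = 5

5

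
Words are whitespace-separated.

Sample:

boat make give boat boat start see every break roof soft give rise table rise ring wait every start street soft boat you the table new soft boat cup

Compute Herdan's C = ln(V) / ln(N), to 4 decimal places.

N = 29, V = 18.
ln(V) = 2.890372, ln(N) = 3.367296
C = 2.890372 / 3.367296 = 0.8584

0.8584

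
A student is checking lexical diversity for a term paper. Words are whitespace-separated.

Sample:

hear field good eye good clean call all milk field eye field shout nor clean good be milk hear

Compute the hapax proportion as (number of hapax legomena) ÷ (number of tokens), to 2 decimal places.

Frequencies: field:3, good:3, hear:2, eye:2, clean:2, milk:2, call:1, all:1, shout:1, nor:1, be:1
Hapax count = 5; token count = 19.
Ratio = 5 / 19 = 0.26

0.26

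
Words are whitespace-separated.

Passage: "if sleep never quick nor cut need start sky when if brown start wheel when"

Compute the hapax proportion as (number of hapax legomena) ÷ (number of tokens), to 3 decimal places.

0.600

Frequencies: if:2, start:2, when:2, sleep:1, never:1, quick:1, nor:1, cut:1, need:1, sky:1, brown:1, wheel:1
Hapax count = 9; token count = 15.
Ratio = 9 / 15 = 0.600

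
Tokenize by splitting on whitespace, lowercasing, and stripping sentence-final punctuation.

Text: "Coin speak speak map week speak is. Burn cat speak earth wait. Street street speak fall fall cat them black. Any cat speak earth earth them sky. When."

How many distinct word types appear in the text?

Distinct types: {any, black, burn, cat, coin, earth, fall, is, map, sky, speak, street, them, wait, week, when}
V = 16

16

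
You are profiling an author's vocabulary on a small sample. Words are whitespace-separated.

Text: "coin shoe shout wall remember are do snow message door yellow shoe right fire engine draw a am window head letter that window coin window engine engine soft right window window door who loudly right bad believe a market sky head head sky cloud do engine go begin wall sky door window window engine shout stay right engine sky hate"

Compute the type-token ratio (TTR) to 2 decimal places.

N = 60 tokens, V = 33 types.
TTR = V / N = 33 / 60 = 0.55

0.55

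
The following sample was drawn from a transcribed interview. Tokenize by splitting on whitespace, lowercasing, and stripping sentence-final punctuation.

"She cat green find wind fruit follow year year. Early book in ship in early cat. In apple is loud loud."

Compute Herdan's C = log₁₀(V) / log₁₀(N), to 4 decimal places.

N = 21, V = 15.
log₁₀(V) = 1.176091, log₁₀(N) = 1.322219
C = 1.176091 / 1.322219 = 0.8895

0.8895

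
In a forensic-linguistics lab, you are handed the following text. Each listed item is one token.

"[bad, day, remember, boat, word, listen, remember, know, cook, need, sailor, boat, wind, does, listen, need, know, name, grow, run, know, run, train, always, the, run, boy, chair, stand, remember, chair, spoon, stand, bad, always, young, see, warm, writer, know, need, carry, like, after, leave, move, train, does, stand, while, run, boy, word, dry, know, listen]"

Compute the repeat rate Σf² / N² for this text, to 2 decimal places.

0.04

Frequencies: know:5, run:4, remember:3, listen:3, need:3, stand:3, bad:2, boat:2, word:2, does:2, train:2, always:2, boy:2, chair:2, day:1, cook:1, sailor:1, wind:1, name:1, grow:1, … (13 more, each freq 1)
Σf² = 128; N² = 3136
Repeat rate = 128 / 3136 = 0.04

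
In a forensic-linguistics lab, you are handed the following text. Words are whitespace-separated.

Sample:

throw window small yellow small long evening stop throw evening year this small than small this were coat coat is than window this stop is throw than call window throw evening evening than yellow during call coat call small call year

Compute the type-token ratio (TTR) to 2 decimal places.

N = 41 tokens, V = 15 types.
TTR = V / N = 15 / 41 = 0.37

0.37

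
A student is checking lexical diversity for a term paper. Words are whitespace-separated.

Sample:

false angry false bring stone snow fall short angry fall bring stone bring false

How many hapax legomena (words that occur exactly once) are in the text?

2

Frequencies: false:3, bring:3, angry:2, stone:2, fall:2, snow:1, short:1
Hapax (freq=1): short, snow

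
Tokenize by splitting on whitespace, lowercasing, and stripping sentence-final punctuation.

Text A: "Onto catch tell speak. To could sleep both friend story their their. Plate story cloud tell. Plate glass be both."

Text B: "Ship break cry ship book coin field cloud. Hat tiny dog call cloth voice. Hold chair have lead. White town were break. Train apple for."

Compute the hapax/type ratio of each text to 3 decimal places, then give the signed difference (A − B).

A: hapax=10, V=15, ratio=0.667
B: hapax=21, V=23, ratio=0.913
Difference = 0.667 − 0.913 = -0.246

-0.246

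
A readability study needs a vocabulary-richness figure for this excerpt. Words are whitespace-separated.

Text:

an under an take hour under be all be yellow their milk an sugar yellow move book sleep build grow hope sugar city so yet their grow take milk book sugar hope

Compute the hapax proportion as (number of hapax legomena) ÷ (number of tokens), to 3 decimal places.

0.250

Frequencies: an:3, sugar:3, under:2, take:2, be:2, yellow:2, their:2, milk:2, book:2, grow:2, hope:2, hour:1, all:1, move:1, sleep:1, build:1, city:1, so:1, yet:1
Hapax count = 8; token count = 32.
Ratio = 8 / 32 = 0.250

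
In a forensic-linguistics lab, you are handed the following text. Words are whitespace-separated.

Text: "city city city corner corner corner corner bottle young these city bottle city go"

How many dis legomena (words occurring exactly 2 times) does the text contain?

1

Frequencies: city:5, corner:4, bottle:2, young:1, these:1, go:1
Words with frequency 2: bottle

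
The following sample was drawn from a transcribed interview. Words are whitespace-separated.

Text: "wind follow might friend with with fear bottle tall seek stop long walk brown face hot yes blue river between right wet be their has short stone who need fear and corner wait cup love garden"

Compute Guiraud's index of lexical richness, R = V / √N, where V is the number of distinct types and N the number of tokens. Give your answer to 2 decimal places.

5.67

N = 36, V = 34.
√N = 6.000000
R = 34 / 6.000000 = 5.67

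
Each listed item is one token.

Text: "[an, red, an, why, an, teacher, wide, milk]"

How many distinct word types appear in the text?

6

Distinct types: {an, milk, red, teacher, why, wide}
V = 6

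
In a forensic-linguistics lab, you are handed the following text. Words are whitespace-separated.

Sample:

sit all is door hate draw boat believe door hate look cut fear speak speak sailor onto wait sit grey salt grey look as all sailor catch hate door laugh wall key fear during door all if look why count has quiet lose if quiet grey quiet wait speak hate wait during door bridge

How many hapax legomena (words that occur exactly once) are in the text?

Frequencies: door:5, hate:4, all:3, look:3, speak:3, wait:3, grey:3, quiet:3, sit:2, fear:2, sailor:2, during:2, if:2, is:1, draw:1, boat:1, believe:1, cut:1, onto:1, salt:1, … (10 more, each freq 1)
Hapax (freq=1): as, believe, boat, bridge, catch, count, cut, draw, has, is, key, laugh, lose, onto, salt, wall, why

17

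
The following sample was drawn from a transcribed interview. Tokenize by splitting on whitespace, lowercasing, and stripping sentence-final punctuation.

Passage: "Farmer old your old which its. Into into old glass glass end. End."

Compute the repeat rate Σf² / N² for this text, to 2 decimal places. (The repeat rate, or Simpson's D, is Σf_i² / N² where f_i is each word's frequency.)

0.15

Frequencies: old:3, into:2, glass:2, end:2, farmer:1, your:1, which:1, its:1
Σf² = 25; N² = 169
Repeat rate = 25 / 169 = 0.15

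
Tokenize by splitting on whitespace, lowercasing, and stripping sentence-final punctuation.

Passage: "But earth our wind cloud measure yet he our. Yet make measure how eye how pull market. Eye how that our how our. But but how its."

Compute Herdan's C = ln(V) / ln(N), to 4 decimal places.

N = 27, V = 15.
ln(V) = 2.708050, ln(N) = 3.295837
C = 2.708050 / 3.295837 = 0.8217

0.8217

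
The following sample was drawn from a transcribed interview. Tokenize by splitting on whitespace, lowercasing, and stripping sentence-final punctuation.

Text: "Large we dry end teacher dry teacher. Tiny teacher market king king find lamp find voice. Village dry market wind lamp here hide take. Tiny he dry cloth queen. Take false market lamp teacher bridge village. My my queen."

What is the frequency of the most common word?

4

Frequencies: dry:4, teacher:4, market:3, lamp:3, tiny:2, king:2, find:2, village:2, take:2, queen:2, my:2, large:1, we:1, end:1, voice:1, wind:1, here:1, hide:1, he:1, cloth:1, … (2 more, each freq 1)
Most common: 'dry' with frequency 4.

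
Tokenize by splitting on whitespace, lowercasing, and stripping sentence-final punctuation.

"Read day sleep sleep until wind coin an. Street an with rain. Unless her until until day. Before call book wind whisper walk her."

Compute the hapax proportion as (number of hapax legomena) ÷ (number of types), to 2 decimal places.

0.65

Frequencies: until:3, day:2, sleep:2, wind:2, an:2, her:2, read:1, coin:1, street:1, with:1, rain:1, unless:1, before:1, call:1, book:1, whisper:1, walk:1
Hapax count = 11; type count = 17.
Ratio = 11 / 17 = 0.65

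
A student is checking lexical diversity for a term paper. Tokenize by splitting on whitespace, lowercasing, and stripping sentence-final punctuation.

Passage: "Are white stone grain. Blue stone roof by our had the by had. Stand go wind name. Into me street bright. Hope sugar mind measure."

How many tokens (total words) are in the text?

Tokens: are, white, stone, grain, blue, stone, roof, by, our, had, the, by, had, stand, go, wind, name, into, me, street, bright, hope, sugar, mind, measure
N = 25

25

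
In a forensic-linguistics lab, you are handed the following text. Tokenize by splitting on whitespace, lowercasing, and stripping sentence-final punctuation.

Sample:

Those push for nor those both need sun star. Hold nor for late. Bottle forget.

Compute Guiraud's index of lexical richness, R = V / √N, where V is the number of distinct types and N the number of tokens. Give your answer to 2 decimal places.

N = 15, V = 12.
√N = 3.872983
R = 12 / 3.872983 = 3.10

3.10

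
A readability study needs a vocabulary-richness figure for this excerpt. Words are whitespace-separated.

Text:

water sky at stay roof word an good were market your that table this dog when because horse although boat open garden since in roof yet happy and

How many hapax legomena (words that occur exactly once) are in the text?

26

Frequencies: roof:2, water:1, sky:1, at:1, stay:1, word:1, an:1, good:1, were:1, market:1, your:1, that:1, table:1, this:1, dog:1, when:1, because:1, horse:1, although:1, boat:1, … (7 more, each freq 1)
Hapax (freq=1): although, an, and, at, because, boat, dog, garden, good, happy, horse, in, market, open, since, sky, stay, table, that, this, water, were, when, word, yet, your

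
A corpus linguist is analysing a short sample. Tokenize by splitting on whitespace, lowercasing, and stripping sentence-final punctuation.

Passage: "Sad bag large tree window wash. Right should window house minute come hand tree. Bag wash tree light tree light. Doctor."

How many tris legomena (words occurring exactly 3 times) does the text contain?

0

Frequencies: tree:4, bag:2, window:2, wash:2, light:2, sad:1, large:1, right:1, should:1, house:1, minute:1, come:1, hand:1, doctor:1
Words with frequency 3: (none)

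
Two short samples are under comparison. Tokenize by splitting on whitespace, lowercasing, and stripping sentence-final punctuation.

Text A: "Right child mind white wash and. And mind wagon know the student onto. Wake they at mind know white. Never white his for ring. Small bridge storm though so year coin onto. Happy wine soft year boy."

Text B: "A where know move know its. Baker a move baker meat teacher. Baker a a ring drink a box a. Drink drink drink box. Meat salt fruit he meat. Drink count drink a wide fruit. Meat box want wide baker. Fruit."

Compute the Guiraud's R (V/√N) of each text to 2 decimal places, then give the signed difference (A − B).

A: V=29, N=37, R=4.77
B: V=17, N=41, R=2.65
Difference = 4.77 − 2.65 = 2.12

2.12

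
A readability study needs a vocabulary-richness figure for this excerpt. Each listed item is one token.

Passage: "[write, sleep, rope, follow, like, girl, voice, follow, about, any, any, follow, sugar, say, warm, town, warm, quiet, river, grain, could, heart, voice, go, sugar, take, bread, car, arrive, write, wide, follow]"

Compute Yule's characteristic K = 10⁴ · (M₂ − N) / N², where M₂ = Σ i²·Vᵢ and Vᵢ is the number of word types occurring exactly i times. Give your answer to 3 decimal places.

Frequencies: follow:4, write:2, voice:2, any:2, sugar:2, warm:2, sleep:1, rope:1, like:1, girl:1, about:1, say:1, town:1, quiet:1, river:1, grain:1, could:1, heart:1, go:1, take:1, … (4 more, each freq 1)
N = 32. Frequency spectrum: V_1=18, V_2=5, V_4=1
M₂ = 1²·18 + 2²·5 + 4²·1 = 54
K = 10000 × (54 − 32) / 32² = 214.844

214.844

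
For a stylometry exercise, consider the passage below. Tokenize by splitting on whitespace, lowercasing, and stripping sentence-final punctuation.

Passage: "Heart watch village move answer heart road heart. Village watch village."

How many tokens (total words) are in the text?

11

Tokens: heart, watch, village, move, answer, heart, road, heart, village, watch, village
N = 11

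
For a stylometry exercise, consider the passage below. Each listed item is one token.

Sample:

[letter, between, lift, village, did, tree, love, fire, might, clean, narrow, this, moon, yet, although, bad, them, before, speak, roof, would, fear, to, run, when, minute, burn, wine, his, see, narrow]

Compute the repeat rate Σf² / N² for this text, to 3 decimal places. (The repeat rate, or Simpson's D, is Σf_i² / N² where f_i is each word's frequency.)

0.034

Frequencies: narrow:2, letter:1, between:1, lift:1, village:1, did:1, tree:1, love:1, fire:1, might:1, clean:1, this:1, moon:1, yet:1, although:1, bad:1, them:1, before:1, speak:1, roof:1, … (10 more, each freq 1)
Σf² = 33; N² = 961
Repeat rate = 33 / 961 = 0.034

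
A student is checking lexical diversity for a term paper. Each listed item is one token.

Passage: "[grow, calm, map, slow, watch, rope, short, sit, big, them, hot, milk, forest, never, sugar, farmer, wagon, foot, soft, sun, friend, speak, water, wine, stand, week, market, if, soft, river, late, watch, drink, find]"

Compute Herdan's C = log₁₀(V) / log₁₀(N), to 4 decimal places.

0.9828

N = 34, V = 32.
log₁₀(V) = 1.505150, log₁₀(N) = 1.531479
C = 1.505150 / 1.531479 = 0.9828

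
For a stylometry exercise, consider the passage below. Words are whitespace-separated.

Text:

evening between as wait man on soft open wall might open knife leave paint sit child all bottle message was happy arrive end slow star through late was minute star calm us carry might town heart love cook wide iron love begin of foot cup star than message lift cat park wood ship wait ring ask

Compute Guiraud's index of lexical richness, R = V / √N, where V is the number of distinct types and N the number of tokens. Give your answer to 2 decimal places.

N = 56, V = 48.
√N = 7.483315
R = 48 / 7.483315 = 6.41

6.41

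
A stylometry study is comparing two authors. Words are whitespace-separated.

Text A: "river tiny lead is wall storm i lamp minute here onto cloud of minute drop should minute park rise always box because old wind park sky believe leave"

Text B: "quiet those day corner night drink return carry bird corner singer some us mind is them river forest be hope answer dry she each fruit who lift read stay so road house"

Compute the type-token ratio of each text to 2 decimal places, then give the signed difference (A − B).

TTR(A) = 25/28 = 0.89
TTR(B) = 31/32 = 0.97
Difference = 0.89 − 0.97 = -0.08

-0.08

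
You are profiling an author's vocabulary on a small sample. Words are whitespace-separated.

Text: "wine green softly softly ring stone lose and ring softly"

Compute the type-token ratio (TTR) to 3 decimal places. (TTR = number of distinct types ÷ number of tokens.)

0.700

N = 10 tokens, V = 7 types.
TTR = V / N = 7 / 10 = 0.700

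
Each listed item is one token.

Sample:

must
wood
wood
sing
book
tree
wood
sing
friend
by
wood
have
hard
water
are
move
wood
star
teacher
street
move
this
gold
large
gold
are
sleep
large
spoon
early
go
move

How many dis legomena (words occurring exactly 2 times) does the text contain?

Frequencies: wood:5, move:3, sing:2, are:2, gold:2, large:2, must:1, book:1, tree:1, friend:1, by:1, have:1, hard:1, water:1, star:1, teacher:1, street:1, this:1, sleep:1, spoon:1, … (2 more, each freq 1)
Words with frequency 2: are, gold, large, sing

4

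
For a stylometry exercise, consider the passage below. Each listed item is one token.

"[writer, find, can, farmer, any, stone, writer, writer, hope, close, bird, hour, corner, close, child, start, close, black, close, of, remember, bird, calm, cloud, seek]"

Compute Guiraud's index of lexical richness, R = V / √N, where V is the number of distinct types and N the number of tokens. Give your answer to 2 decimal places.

N = 25, V = 19.
√N = 5.000000
R = 19 / 5.000000 = 3.80

3.80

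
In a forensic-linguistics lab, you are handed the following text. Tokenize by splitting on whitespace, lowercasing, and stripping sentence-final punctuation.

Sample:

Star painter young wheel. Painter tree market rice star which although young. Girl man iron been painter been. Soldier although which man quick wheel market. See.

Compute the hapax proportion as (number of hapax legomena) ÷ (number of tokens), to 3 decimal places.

0.269

Frequencies: painter:3, star:2, young:2, wheel:2, market:2, which:2, although:2, man:2, been:2, tree:1, rice:1, girl:1, iron:1, soldier:1, quick:1, see:1
Hapax count = 7; token count = 26.
Ratio = 7 / 26 = 0.269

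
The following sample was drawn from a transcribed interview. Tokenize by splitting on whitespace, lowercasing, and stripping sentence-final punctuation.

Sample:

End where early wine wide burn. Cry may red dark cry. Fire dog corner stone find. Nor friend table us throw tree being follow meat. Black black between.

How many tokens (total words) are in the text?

28

Tokens: end, where, early, wine, wide, burn, cry, may, red, dark, cry, fire, dog, corner, stone, find, nor, friend, table, us, throw, tree, being, follow, meat, black, black, between
N = 28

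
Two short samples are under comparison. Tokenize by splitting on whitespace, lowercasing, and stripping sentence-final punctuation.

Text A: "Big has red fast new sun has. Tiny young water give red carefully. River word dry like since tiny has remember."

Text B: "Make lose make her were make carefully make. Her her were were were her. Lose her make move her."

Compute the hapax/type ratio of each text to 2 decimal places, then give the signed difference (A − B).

0.49

A: hapax=14, V=17, ratio=0.82
B: hapax=2, V=6, ratio=0.33
Difference = 0.82 − 0.33 = 0.49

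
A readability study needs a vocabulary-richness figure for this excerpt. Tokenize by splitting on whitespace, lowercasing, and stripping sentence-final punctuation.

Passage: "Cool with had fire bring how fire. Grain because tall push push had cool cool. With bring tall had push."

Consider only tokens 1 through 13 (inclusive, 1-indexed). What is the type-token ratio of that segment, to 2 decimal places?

0.77

Segment tokens 1–13: cool, with, had, fire, bring, how, fire, grain, because, tall, push, push, had
Segment N = 13, segment V = 10.
TTR = 10 / 13 = 0.77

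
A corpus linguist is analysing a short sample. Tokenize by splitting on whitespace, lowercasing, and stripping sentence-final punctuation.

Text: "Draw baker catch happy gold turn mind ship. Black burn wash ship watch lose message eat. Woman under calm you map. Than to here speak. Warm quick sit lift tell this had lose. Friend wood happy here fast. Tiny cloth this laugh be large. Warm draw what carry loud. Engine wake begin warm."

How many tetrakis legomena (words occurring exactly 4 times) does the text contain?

Frequencies: warm:3, draw:2, happy:2, ship:2, lose:2, here:2, this:2, baker:1, catch:1, gold:1, turn:1, mind:1, black:1, burn:1, wash:1, watch:1, message:1, eat:1, woman:1, under:1, … (25 more, each freq 1)
Words with frequency 4: (none)

0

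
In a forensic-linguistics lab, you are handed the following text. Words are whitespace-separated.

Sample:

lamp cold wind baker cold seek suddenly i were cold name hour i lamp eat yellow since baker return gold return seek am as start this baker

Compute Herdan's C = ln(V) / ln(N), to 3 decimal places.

N = 27, V = 19.
ln(V) = 2.944439, ln(N) = 3.295837
C = 2.944439 / 3.295837 = 0.893

0.893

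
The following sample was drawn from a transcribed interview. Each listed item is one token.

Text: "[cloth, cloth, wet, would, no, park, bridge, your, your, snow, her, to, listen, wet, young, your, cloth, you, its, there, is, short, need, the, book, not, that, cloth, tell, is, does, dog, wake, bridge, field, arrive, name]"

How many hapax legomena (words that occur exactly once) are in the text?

24

Frequencies: cloth:4, your:3, wet:2, bridge:2, is:2, would:1, no:1, park:1, snow:1, her:1, to:1, listen:1, young:1, you:1, its:1, there:1, short:1, need:1, the:1, book:1, … (9 more, each freq 1)
Hapax (freq=1): arrive, book, does, dog, field, her, its, listen, name, need, no, not, park, short, snow, tell, that, the, there, to, wake, would, you, young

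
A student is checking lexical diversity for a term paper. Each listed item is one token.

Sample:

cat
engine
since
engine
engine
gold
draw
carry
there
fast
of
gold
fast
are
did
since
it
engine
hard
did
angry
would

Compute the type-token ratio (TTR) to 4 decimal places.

0.6818

N = 22 tokens, V = 15 types.
TTR = V / N = 15 / 22 = 0.6818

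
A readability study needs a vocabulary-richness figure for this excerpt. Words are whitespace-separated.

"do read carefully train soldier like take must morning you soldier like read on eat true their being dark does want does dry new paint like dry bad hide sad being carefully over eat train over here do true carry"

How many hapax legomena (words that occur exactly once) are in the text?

15

Frequencies: like:3, do:2, read:2, carefully:2, train:2, soldier:2, eat:2, true:2, being:2, does:2, dry:2, over:2, take:1, must:1, morning:1, you:1, on:1, their:1, dark:1, want:1, … (7 more, each freq 1)
Hapax (freq=1): bad, carry, dark, here, hide, morning, must, new, on, paint, sad, take, their, want, you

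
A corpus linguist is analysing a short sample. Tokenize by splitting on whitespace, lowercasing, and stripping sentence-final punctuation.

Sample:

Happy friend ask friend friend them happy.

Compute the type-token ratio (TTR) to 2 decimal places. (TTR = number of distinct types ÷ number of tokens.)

0.57

N = 7 tokens, V = 4 types.
TTR = V / N = 4 / 7 = 0.57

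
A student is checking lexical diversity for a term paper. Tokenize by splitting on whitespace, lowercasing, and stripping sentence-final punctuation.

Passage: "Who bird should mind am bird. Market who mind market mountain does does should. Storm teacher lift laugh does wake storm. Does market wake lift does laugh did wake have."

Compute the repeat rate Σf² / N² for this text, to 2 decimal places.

0.08

Frequencies: does:5, market:3, wake:3, who:2, bird:2, should:2, mind:2, storm:2, lift:2, laugh:2, am:1, mountain:1, teacher:1, did:1, have:1
Σf² = 76; N² = 900
Repeat rate = 76 / 900 = 0.08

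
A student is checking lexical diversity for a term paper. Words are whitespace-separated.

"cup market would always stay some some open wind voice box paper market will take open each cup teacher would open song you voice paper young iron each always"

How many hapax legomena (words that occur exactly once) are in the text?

Frequencies: open:3, cup:2, market:2, would:2, always:2, some:2, voice:2, paper:2, each:2, stay:1, wind:1, box:1, will:1, take:1, teacher:1, song:1, you:1, young:1, iron:1
Hapax (freq=1): box, iron, song, stay, take, teacher, will, wind, you, young

10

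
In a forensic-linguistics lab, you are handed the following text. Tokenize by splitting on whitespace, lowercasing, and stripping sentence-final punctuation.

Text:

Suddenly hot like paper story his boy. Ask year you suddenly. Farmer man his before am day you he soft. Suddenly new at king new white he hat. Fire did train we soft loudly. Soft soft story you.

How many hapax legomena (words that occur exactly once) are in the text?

Frequencies: soft:4, suddenly:3, you:3, story:2, his:2, he:2, new:2, hot:1, like:1, paper:1, boy:1, ask:1, year:1, farmer:1, man:1, before:1, am:1, day:1, at:1, king:1, … (7 more, each freq 1)
Hapax (freq=1): am, ask, at, before, boy, day, did, farmer, fire, hat, hot, king, like, loudly, man, paper, train, we, white, year

20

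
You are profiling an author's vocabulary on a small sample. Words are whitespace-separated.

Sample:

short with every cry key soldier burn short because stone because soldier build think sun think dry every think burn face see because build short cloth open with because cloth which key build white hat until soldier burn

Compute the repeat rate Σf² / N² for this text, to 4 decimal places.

Frequencies: because:4, short:3, soldier:3, burn:3, build:3, think:3, with:2, every:2, key:2, cloth:2, cry:1, stone:1, sun:1, dry:1, face:1, see:1, open:1, which:1, white:1, hat:1, … (1 more, each freq 1)
Σf² = 88; N² = 1444
Repeat rate = 88 / 1444 = 0.0609

0.0609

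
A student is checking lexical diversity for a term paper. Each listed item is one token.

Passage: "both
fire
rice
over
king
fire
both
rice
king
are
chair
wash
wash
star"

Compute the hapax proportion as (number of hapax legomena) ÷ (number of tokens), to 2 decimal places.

0.29

Frequencies: both:2, fire:2, rice:2, king:2, wash:2, over:1, are:1, chair:1, star:1
Hapax count = 4; token count = 14.
Ratio = 4 / 14 = 0.29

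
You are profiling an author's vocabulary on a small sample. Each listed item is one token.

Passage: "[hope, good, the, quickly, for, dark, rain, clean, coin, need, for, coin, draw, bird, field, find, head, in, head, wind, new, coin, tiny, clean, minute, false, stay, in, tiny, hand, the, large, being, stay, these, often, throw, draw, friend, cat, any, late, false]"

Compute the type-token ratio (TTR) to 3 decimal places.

N = 43 tokens, V = 32 types.
TTR = V / N = 32 / 43 = 0.744

0.744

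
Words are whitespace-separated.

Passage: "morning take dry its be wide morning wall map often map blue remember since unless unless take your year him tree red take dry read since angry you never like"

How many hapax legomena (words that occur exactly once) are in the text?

17

Frequencies: take:3, morning:2, dry:2, map:2, since:2, unless:2, its:1, be:1, wide:1, wall:1, often:1, blue:1, remember:1, your:1, year:1, him:1, tree:1, red:1, read:1, angry:1, … (3 more, each freq 1)
Hapax (freq=1): angry, be, blue, him, its, like, never, often, read, red, remember, tree, wall, wide, year, you, your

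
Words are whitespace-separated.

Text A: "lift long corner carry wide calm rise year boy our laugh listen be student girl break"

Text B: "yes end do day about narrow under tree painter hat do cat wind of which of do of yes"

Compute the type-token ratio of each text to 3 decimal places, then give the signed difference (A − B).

0.263

TTR(A) = 16/16 = 1.000
TTR(B) = 14/19 = 0.737
Difference = 1.000 − 0.737 = 0.263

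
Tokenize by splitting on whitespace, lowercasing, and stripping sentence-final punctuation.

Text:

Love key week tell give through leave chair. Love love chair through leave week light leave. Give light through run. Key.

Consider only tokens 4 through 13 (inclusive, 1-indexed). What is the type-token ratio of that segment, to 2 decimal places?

0.60

Segment tokens 4–13: tell, give, through, leave, chair, love, love, chair, through, leave
Segment N = 10, segment V = 6.
TTR = 6 / 10 = 0.60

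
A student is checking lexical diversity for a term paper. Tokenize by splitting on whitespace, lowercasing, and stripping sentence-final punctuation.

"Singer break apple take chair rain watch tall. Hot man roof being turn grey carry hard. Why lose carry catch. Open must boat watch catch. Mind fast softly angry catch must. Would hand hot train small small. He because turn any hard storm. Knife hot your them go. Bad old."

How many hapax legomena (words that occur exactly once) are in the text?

Frequencies: hot:3, catch:3, watch:2, turn:2, carry:2, hard:2, must:2, small:2, singer:1, break:1, apple:1, take:1, chair:1, rain:1, tall:1, man:1, roof:1, being:1, grey:1, why:1, … (20 more, each freq 1)
Hapax (freq=1): angry, any, apple, bad, because, being, boat, break, chair, fast, go, grey, hand, he, knife, lose, man, mind, old, open, rain, roof, singer, softly, storm, take, tall, them, train, why, would, your

32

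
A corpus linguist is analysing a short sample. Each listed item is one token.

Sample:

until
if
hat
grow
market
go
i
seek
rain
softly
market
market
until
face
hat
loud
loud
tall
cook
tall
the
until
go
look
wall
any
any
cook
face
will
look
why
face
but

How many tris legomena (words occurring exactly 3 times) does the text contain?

Frequencies: until:3, market:3, face:3, hat:2, go:2, loud:2, tall:2, cook:2, look:2, any:2, if:1, grow:1, i:1, seek:1, rain:1, softly:1, the:1, wall:1, will:1, why:1, … (1 more, each freq 1)
Words with frequency 3: face, market, until

3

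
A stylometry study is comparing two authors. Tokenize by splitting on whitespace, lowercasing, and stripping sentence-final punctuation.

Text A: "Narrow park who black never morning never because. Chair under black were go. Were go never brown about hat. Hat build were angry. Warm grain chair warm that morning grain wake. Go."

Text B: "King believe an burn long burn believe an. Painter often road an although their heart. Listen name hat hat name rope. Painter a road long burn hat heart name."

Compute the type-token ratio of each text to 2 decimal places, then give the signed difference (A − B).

0.08

TTR(A) = 20/32 = 0.63
TTR(B) = 16/29 = 0.55
Difference = 0.63 − 0.55 = 0.08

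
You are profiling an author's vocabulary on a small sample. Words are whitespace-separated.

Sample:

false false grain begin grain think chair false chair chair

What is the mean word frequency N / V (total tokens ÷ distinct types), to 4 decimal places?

N = 10 tokens, V = 5 types.
Mean frequency = N / V = 10 / 5 = 2.0000

2.0000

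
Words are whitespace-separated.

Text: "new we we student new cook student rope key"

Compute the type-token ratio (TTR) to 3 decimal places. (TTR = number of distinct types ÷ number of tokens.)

N = 9 tokens, V = 6 types.
TTR = V / N = 6 / 9 = 0.667

0.667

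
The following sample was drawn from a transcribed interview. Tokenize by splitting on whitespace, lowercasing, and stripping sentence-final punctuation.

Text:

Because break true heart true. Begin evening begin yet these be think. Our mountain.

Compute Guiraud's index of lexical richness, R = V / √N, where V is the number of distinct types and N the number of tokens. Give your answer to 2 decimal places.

3.21

N = 14, V = 12.
√N = 3.741657
R = 12 / 3.741657 = 3.21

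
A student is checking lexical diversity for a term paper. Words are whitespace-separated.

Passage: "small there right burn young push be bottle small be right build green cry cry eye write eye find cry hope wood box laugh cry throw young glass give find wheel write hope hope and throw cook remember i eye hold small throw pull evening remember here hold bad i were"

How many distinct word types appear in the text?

Distinct types: {and, bad, be, bottle, box, build, burn, cook, cry, evening, eye, find, give, glass, green, here, hold, hope, i, laugh, pull, push, remember, right, small, there, throw, were, wheel, wood, write, young}
V = 32

32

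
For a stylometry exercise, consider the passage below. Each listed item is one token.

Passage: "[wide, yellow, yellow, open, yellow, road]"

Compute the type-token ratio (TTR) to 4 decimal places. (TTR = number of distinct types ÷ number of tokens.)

0.6667

N = 6 tokens, V = 4 types.
TTR = V / N = 4 / 6 = 0.6667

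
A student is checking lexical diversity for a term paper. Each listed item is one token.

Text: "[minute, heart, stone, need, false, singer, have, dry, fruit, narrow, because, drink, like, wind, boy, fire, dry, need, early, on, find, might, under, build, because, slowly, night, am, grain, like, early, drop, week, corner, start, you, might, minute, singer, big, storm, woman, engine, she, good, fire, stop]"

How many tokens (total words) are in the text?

Tokens: minute, heart, stone, need, false, singer, have, dry, fruit, narrow, because, drink, like, wind, boy, fire, dry, need, early, on, find, might, under, build, because, slowly, night, am, grain, like, early, drop, week, corner, start, you, might, minute, singer, big, storm, woman, engine, she, good, fire, stop
N = 47

47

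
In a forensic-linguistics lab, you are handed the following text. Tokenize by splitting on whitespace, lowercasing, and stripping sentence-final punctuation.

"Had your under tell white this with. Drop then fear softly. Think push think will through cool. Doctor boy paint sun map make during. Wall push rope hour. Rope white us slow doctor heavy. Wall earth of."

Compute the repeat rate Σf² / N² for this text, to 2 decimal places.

Frequencies: white:2, think:2, push:2, doctor:2, wall:2, rope:2, had:1, your:1, under:1, tell:1, this:1, with:1, drop:1, then:1, fear:1, softly:1, will:1, through:1, cool:1, boy:1, … (11 more, each freq 1)
Σf² = 49; N² = 1369
Repeat rate = 49 / 1369 = 0.04

0.04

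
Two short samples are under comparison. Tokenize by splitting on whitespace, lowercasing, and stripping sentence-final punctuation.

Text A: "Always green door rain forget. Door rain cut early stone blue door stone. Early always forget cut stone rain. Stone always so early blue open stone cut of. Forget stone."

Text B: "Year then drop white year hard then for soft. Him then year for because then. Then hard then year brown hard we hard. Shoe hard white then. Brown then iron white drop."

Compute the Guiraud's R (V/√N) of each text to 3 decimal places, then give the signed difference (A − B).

-0.107

A: V=12, N=30, R=2.191
B: V=13, N=32, R=2.298
Difference = 2.191 − 2.298 = -0.107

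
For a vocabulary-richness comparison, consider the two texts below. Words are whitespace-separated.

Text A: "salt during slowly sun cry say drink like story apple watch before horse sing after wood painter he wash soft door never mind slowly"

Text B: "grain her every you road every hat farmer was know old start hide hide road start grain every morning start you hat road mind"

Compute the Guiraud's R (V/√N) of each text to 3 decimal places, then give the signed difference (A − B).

A: V=23, N=24, R=4.695
B: V=14, N=24, R=2.858
Difference = 4.695 − 2.858 = 1.837

1.837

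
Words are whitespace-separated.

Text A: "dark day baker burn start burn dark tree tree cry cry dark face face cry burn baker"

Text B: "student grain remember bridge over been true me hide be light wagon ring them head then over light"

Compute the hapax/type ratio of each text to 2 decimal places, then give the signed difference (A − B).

A: hapax=2, V=8, ratio=0.25
B: hapax=14, V=16, ratio=0.88
Difference = 0.25 − 0.88 = -0.63

-0.63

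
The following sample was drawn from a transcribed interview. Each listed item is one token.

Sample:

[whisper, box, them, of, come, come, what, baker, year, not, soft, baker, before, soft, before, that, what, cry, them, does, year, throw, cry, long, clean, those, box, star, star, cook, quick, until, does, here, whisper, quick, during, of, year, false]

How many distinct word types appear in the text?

Distinct types: {baker, before, box, clean, come, cook, cry, does, during, false, here, long, not, of, quick, soft, star, that, them, those, throw, until, what, whisper, year}
V = 25

25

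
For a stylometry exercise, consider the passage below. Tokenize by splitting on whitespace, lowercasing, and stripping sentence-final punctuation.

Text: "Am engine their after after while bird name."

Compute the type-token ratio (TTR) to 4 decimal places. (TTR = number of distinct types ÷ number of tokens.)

0.8750

N = 8 tokens, V = 7 types.
TTR = V / N = 7 / 8 = 0.8750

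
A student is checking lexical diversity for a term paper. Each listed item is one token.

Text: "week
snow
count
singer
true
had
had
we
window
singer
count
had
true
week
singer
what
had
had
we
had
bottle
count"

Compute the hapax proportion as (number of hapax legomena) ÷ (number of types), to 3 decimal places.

0.400

Frequencies: had:6, count:3, singer:3, week:2, true:2, we:2, snow:1, window:1, what:1, bottle:1
Hapax count = 4; type count = 10.
Ratio = 4 / 10 = 0.400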